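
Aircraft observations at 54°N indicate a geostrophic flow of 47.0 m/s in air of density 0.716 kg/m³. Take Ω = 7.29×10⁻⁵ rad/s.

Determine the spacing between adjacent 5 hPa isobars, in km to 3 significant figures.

Coriolis parameter at 54°N:
f = 2Ω sin φ = 2 × 7.29×10⁻⁵ × sin 54° = 1.18×10⁻⁴ s⁻¹
Geostrophic balance rearranged: |∂P/∂n| = f ρ V_g
|∂P/∂n| = 1.18×10⁻⁴ × 0.716 × 47.0 = 3.97×10⁻³ Pa/m
Isobar spacing: Δn = ΔP/|∂P/∂n| = 500 Pa / 3.97×10⁻³ Pa/m = 125963 m ≈ 126 km

126 km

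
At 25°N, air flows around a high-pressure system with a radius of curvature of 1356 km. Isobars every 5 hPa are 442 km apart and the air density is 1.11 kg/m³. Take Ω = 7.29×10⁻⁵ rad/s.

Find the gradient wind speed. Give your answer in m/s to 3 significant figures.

22.7 m/s

Coriolis parameter at 25°N:
f = 2Ω sin φ = 2 × 7.29×10⁻⁵ × sin 25° = 6.16×10⁻⁵ s⁻¹
Pressure gradient: |∂P/∂n| = 500 Pa / 442000 m = 1.13×10⁻³ Pa/m
Geostrophic speed: V_g = |∂P/∂n|/(fρ) = 1.13×10⁻³/(6.16×10⁻⁵ × 1.11) = 16.5 m/s
Around a high, pressure-gradient force acts outward with centrifugal, so Coriolis balances both:
fV = (1/ρ)|∂P/∂n| + V²/R  →  V² − fR·V + fR·V_g = 0
With fR = 6.16×10⁻⁵ × 1356×10³ m = 83.6 m/s:
V = [fR − √((fR)² − 4 fR V_g)]/2 = [83.6 − √(83.6² − 4×83.6×16.5)]/2 = 22.7 m/s
Supergeostrophic (V > V_g = 16.5 m/s), as expected around a high.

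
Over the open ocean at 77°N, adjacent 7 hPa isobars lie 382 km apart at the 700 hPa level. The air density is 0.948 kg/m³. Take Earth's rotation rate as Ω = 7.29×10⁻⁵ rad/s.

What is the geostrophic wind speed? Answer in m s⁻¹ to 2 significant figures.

Coriolis parameter at 77°N:
f = 2Ω sin φ = 2 × 7.29×10⁻⁵ × sin 77° = 1.42×10⁻⁴ s⁻¹
Pressure gradient: |∂P/∂n| = 700 Pa / 382000 m = 1.83×10⁻³ Pa/m
Geostrophic balance (pressure-gradient force = Coriolis force):
V_g = (1/(fρ)) |∂P/∂n| = 1.83×10⁻³ / (1.42×10⁻⁴ × 0.948) = 13.6 m/s

14 m s⁻¹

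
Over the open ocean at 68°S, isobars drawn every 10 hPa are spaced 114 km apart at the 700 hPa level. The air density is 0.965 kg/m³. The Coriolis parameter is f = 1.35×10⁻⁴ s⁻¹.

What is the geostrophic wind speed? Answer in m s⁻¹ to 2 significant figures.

67 m s⁻¹

Pressure gradient: |∂P/∂n| = 1000 Pa / 114000 m = 8.77×10⁻³ Pa/m
Geostrophic balance (pressure-gradient force = Coriolis force):
V_g = (1/(fρ)) |∂P/∂n| = 8.77×10⁻³ / (1.35×10⁻⁴ × 0.965) = 67.3 m/s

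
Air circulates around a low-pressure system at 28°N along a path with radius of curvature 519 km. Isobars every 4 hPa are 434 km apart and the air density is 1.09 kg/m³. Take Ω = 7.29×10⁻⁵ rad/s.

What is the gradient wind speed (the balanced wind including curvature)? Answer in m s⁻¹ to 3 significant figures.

Coriolis parameter at 28°N:
f = 2Ω sin φ = 2 × 7.29×10⁻⁵ × sin 28° = 6.84×10⁻⁵ s⁻¹
Pressure gradient: |∂P/∂n| = 400 Pa / 434000 m = 9.22×10⁻⁴ Pa/m
Geostrophic speed: V_g = |∂P/∂n|/(fρ) = 9.22×10⁻⁴/(6.84×10⁻⁵ × 1.09) = 12.4 m/s
Around a low, centrifugal force acts outward with Coriolis, so pressure-gradient force balances both:
(1/ρ)|∂P/∂n| = fV + V²/R  →  V² + fR·V − fR·V_g = 0
With fR = 6.84×10⁻⁵ × 519×10³ m = 35.5 m/s:
V = [−fR + √((fR)² + 4 fR V_g)]/2 = [−35.5 + √(35.5² + 4×35.5×12.4)]/2 = 9.7 m/s
Subgeostrophic (V < V_g = 12.4 m/s), as expected around a low.

9.70 m s⁻¹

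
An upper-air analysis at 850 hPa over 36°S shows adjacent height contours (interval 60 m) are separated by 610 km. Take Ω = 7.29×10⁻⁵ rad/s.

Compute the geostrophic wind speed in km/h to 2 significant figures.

Coriolis parameter at 36°S:
f = 2Ω sin φ = 2 × 7.29×10⁻⁵ × sin 36° = 8.57×10⁻⁵ s⁻¹
Height gradient: |∂Z/∂n| = 60 m / 610000 m = 9.84×10⁻⁵
On a pressure surface, geostrophic balance gives V_g = (g/f)|∂Z/∂n|:
V_g = 9.81 × 9.84×10⁻⁵ / 8.57×10⁻⁵ = 11.3 m/s
Converting: 11.3 m/s × 3.6 = 41 km/h

41 km/h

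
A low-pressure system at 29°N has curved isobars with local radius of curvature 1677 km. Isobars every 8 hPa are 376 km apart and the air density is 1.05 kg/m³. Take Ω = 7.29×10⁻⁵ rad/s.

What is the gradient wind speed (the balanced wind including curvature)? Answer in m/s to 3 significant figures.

23.9 m/s

Coriolis parameter at 29°N:
f = 2Ω sin φ = 2 × 7.29×10⁻⁵ × sin 29° = 7.07×10⁻⁵ s⁻¹
Pressure gradient: |∂P/∂n| = 800 Pa / 376000 m = 2.13×10⁻³ Pa/m
Geostrophic speed: V_g = |∂P/∂n|/(fρ) = 2.13×10⁻³/(7.07×10⁻⁵ × 1.05) = 28.7 m/s
Around a low, centrifugal force acts outward with Coriolis, so pressure-gradient force balances both:
(1/ρ)|∂P/∂n| = fV + V²/R  →  V² + fR·V − fR·V_g = 0
With fR = 7.07×10⁻⁵ × 1677×10³ m = 119 m/s:
V = [−fR + √((fR)² + 4 fR V_g)]/2 = [−119 + √(119² + 4×119×28.7)]/2 = 23.9 m/s
Subgeostrophic (V < V_g = 28.7 m/s), as expected around a low.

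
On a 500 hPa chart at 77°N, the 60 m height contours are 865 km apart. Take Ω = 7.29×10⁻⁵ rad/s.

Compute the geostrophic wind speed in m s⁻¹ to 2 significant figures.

4.8 m s⁻¹

Coriolis parameter at 77°N:
f = 2Ω sin φ = 2 × 7.29×10⁻⁵ × sin 77° = 1.42×10⁻⁴ s⁻¹
Height gradient: |∂Z/∂n| = 60 m / 865000 m = 6.94×10⁻⁵
On a pressure surface, geostrophic balance gives V_g = (g/f)|∂Z/∂n|:
V_g = 9.81 × 6.94×10⁻⁵ / 1.42×10⁻⁴ = 4.79 m/s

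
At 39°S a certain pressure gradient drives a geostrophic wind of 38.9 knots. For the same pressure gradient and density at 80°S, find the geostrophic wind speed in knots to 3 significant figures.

24.9 knots

With the same pressure gradient and density, V_g ∝ 1/f ∝ 1/sin φ.
V₂ = V₁ · sin φ₁ / sin φ₂ = 38.9 × sin 39° / sin 80°
V₂ = 38.9 × 0.6293/0.9848 = 24.9 knots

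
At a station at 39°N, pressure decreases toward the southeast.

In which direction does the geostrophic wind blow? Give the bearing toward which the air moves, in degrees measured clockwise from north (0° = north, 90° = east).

225°

The pressure-gradient force points toward the southeast (bearing 135°).
Geostrophic balance: in the Northern Hemisphere the Coriolis force deflects motion to the right, so the geostrophic wind blows 90° to the right of the pressure-gradient force (low pressure on the left).
Rotating 135° by 90° clockwise gives 225° — the wind blows toward the southwest.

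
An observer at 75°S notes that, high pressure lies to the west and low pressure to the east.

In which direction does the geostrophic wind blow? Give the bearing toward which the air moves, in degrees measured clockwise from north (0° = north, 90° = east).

The pressure-gradient force points toward the east (bearing 090°).
Geostrophic balance: in the Southern Hemisphere the Coriolis force deflects motion to the left, so the geostrophic wind blows 90° to the left of the pressure-gradient force (low pressure on the right).
Rotating 090° by 90° counterclockwise gives 000° — the wind blows toward the north.

000°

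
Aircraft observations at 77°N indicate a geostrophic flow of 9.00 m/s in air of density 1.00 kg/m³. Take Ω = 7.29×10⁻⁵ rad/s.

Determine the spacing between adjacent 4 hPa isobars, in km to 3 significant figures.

Coriolis parameter at 77°N:
f = 2Ω sin φ = 2 × 7.29×10⁻⁵ × sin 77° = 1.42×10⁻⁴ s⁻¹
Geostrophic balance rearranged: |∂P/∂n| = f ρ V_g
|∂P/∂n| = 1.42×10⁻⁴ × 1.00 × 9.00 = 1.28×10⁻³ Pa/m
Isobar spacing: Δn = ΔP/|∂P/∂n| = 400 Pa / 1.28×10⁻³ Pa/m = 312850 m ≈ 313 km

313 km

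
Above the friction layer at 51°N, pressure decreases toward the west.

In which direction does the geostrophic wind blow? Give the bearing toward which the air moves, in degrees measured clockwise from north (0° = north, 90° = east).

The pressure-gradient force points toward the west (bearing 270°).
Geostrophic balance: in the Northern Hemisphere the Coriolis force deflects motion to the right, so the geostrophic wind blows 90° to the right of the pressure-gradient force (low pressure on the left).
Rotating 270° by 90° clockwise gives 000° — the wind blows toward the north.

000°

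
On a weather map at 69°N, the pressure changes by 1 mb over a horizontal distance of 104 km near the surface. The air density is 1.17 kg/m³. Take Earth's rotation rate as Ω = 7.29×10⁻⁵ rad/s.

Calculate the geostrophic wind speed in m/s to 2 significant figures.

Coriolis parameter at 69°N:
f = 2Ω sin φ = 2 × 7.29×10⁻⁵ × sin 69° = 1.36×10⁻⁴ s⁻¹
Pressure gradient: |∂P/∂n| = 100 Pa / 104000 m = 9.62×10⁻⁴ Pa/m
Geostrophic balance (pressure-gradient force = Coriolis force):
V_g = (1/(fρ)) |∂P/∂n| = 9.62×10⁻⁴ / (1.36×10⁻⁴ × 1.17) = 6.04 m/s

6.0 m/s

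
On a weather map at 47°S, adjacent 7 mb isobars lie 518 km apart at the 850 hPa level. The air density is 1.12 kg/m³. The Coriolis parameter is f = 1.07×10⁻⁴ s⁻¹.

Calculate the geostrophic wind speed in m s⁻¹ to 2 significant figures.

11 m s⁻¹

Pressure gradient: |∂P/∂n| = 700 Pa / 518000 m = 1.35×10⁻³ Pa/m
Geostrophic balance (pressure-gradient force = Coriolis force):
V_g = (1/(fρ)) |∂P/∂n| = 1.35×10⁻³ / (1.07×10⁻⁴ × 1.12) = 11.3 m/s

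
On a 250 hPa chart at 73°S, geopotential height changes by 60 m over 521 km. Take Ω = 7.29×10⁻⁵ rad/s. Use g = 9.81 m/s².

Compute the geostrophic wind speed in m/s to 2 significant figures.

8.1 m/s

Coriolis parameter at 73°S:
f = 2Ω sin φ = 2 × 7.29×10⁻⁵ × sin 73° = 1.39×10⁻⁴ s⁻¹
Height gradient: |∂Z/∂n| = 60 m / 521000 m = 1.15×10⁻⁴
On a pressure surface, geostrophic balance gives V_g = (g/f)|∂Z/∂n|:
V_g = 9.81 × 1.15×10⁻⁴ / 1.39×10⁻⁴ = 8.10 m/s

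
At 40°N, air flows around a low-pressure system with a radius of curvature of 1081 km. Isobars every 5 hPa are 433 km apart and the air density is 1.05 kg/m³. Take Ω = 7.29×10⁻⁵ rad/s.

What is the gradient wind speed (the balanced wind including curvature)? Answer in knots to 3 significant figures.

20.6 knots

Coriolis parameter at 40°N:
f = 2Ω sin φ = 2 × 7.29×10⁻⁵ × sin 40° = 9.37×10⁻⁵ s⁻¹
Pressure gradient: |∂P/∂n| = 500 Pa / 433000 m = 1.15×10⁻³ Pa/m
Geostrophic speed: V_g = |∂P/∂n|/(fρ) = 1.15×10⁻³/(9.37×10⁻⁵ × 1.05) = 11.7 m/s
Around a low, centrifugal force acts outward with Coriolis, so pressure-gradient force balances both:
(1/ρ)|∂P/∂n| = fV + V²/R  →  V² + fR·V − fR·V_g = 0
With fR = 9.37×10⁻⁵ × 1081×10³ m = 101 m/s:
V = [−fR + √((fR)² + 4 fR V_g)]/2 = [−101 + √(101² + 4×101×11.7)]/2 = 10.6 m/s
Subgeostrophic (V < V_g = 11.7 m/s), as expected around a low.
Converting: 10.6 m/s × 1.944 = 20.6 knots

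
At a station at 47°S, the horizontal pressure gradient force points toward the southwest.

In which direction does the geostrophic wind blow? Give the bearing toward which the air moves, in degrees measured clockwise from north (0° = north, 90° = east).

The pressure-gradient force points toward the southwest (bearing 225°).
Geostrophic balance: in the Southern Hemisphere the Coriolis force deflects motion to the left, so the geostrophic wind blows 90° to the left of the pressure-gradient force (low pressure on the right).
Rotating 225° by 90° counterclockwise gives 135° — the wind blows toward the southeast.

135°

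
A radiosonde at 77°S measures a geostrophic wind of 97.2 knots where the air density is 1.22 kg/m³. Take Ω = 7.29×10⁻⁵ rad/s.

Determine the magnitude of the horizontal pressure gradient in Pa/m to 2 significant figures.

8.7×10⁻³ Pa/m

Coriolis parameter at 77°S:
f = 2Ω sin φ = 2 × 7.29×10⁻⁵ × sin 77° = 1.42×10⁻⁴ s⁻¹
Wind speed in SI: 97.2 knots = 50.0 m/s
Geostrophic balance rearranged: |∂P/∂n| = f ρ V_g
|∂P/∂n| = 1.42×10⁻⁴ × 1.22 × 50.0 = 8.67×10⁻³ Pa/m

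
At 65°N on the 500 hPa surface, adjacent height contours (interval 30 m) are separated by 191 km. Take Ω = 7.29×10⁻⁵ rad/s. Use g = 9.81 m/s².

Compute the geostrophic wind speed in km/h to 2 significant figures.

42 km/h

Coriolis parameter at 65°N:
f = 2Ω sin φ = 2 × 7.29×10⁻⁵ × sin 65° = 1.32×10⁻⁴ s⁻¹
Height gradient: |∂Z/∂n| = 30 m / 191000 m = 1.57×10⁻⁴
On a pressure surface, geostrophic balance gives V_g = (g/f)|∂Z/∂n|:
V_g = 9.81 × 1.57×10⁻⁴ / 1.32×10⁻⁴ = 11.7 m/s
Converting: 11.7 m/s × 3.6 = 42 km/h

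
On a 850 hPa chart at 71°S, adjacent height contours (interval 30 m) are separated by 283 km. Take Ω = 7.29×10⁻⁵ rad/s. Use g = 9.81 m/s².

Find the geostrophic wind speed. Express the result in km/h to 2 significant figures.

Coriolis parameter at 71°S:
f = 2Ω sin φ = 2 × 7.29×10⁻⁵ × sin 71° = 1.38×10⁻⁴ s⁻¹
Height gradient: |∂Z/∂n| = 30 m / 283000 m = 1.06×10⁻⁴
On a pressure surface, geostrophic balance gives V_g = (g/f)|∂Z/∂n|:
V_g = 9.81 × 1.06×10⁻⁴ / 1.38×10⁻⁴ = 7.54 m/s
Converting: 7.54 m/s × 3.6 = 27 km/h

27 km/h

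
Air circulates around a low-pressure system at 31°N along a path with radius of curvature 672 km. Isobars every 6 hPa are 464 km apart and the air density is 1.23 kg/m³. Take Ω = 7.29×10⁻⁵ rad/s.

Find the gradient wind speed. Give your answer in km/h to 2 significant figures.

41 km/h

Coriolis parameter at 31°N:
f = 2Ω sin φ = 2 × 7.29×10⁻⁵ × sin 31° = 7.51×10⁻⁵ s⁻¹
Pressure gradient: |∂P/∂n| = 600 Pa / 464000 m = 1.29×10⁻³ Pa/m
Geostrophic speed: V_g = |∂P/∂n|/(fρ) = 1.29×10⁻³/(7.51×10⁻⁵ × 1.23) = 14.0 m/s
Around a low, centrifugal force acts outward with Coriolis, so pressure-gradient force balances both:
(1/ρ)|∂P/∂n| = fV + V²/R  →  V² + fR·V − fR·V_g = 0
With fR = 7.51×10⁻⁵ × 672×10³ m = 50.5 m/s:
V = [−fR + √((fR)² + 4 fR V_g)]/2 = [−50.5 + √(50.5² + 4×50.5×14)]/2 = 11.4 m/s
Subgeostrophic (V < V_g = 14 m/s), as expected around a low.
Converting: 11.4 m/s × 3.6 = 41 km/h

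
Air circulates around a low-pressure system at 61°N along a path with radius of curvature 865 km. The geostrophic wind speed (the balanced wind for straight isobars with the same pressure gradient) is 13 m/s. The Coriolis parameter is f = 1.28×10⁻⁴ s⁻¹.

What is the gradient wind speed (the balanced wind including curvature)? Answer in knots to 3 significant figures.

22.8 knots

Around a low, centrifugal force acts outward with Coriolis, so pressure-gradient force balances both:
(1/ρ)|∂P/∂n| = fV + V²/R  →  V² + fR·V − fR·V_g = 0
With fR = 1.28×10⁻⁴ × 865×10³ m = 111 m/s:
V = [−fR + √((fR)² + 4 fR V_g)]/2 = [−111 + √(111² + 4×111×13)]/2 = 11.8 m/s
Subgeostrophic (V < V_g = 13 m/s), as expected around a low.
Converting: 11.8 m/s × 1.944 = 22.8 knots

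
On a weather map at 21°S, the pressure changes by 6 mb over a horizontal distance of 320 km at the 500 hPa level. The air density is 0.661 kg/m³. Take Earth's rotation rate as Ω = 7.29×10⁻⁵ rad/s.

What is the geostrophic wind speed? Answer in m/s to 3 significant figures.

54.3 m/s

Coriolis parameter at 21°S:
f = 2Ω sin φ = 2 × 7.29×10⁻⁵ × sin 21° = 5.23×10⁻⁵ s⁻¹
Pressure gradient: |∂P/∂n| = 600 Pa / 320000 m = 1.88×10⁻³ Pa/m
Geostrophic balance (pressure-gradient force = Coriolis force):
V_g = (1/(fρ)) |∂P/∂n| = 1.88×10⁻³ / (5.23×10⁻⁵ × 0.661) = 54.3 m/s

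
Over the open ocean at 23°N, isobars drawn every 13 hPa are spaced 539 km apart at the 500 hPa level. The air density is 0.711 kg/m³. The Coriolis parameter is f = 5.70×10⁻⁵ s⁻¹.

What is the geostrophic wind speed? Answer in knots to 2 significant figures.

120 knots

Pressure gradient: |∂P/∂n| = 1300 Pa / 539000 m = 2.41×10⁻³ Pa/m
Geostrophic balance (pressure-gradient force = Coriolis force):
V_g = (1/(fρ)) |∂P/∂n| = 2.41×10⁻³ / (5.70×10⁻⁵ × 0.711) = 59.5 m/s
Converting: 59.5 m/s × 1.944 = 120 knots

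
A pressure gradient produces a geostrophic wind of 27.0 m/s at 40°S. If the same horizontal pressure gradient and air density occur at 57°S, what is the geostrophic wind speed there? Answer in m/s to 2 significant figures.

21 m/s

With the same pressure gradient and density, V_g ∝ 1/f ∝ 1/sin φ.
V₂ = V₁ · sin φ₁ / sin φ₂ = 27.0 × sin 40° / sin 57°
V₂ = 27.0 × 0.6428/0.8387 = 21 m/s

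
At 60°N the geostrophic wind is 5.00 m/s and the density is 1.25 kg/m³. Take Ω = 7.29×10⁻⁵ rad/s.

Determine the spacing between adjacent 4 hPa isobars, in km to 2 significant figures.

510 km

Coriolis parameter at 60°N:
f = 2Ω sin φ = 2 × 7.29×10⁻⁵ × sin 60° = 1.26×10⁻⁴ s⁻¹
Geostrophic balance rearranged: |∂P/∂n| = f ρ V_g
|∂P/∂n| = 1.26×10⁻⁴ × 1.25 × 5.00 = 7.89×10⁻⁴ Pa/m
Isobar spacing: Δn = ΔP/|∂P/∂n| = 400 Pa / 7.89×10⁻⁴ Pa/m = 506864 m ≈ 510 km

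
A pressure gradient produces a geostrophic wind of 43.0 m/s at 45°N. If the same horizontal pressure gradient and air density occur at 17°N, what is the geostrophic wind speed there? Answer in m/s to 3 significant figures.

With the same pressure gradient and density, V_g ∝ 1/f ∝ 1/sin φ.
V₂ = V₁ · sin φ₁ / sin φ₂ = 43.0 × sin 45° / sin 17°
V₂ = 43.0 × 0.7071/0.2924 = 104 m/s

104 m/s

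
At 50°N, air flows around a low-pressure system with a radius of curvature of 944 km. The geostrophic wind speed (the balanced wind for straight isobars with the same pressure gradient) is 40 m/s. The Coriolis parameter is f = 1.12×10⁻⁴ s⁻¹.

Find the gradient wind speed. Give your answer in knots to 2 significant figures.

60 knots

Around a low, centrifugal force acts outward with Coriolis, so pressure-gradient force balances both:
(1/ρ)|∂P/∂n| = fV + V²/R  →  V² + fR·V − fR·V_g = 0
With fR = 1.12×10⁻⁴ × 944×10³ m = 106 m/s:
V = [−fR + √((fR)² + 4 fR V_g)]/2 = [−106 + √(106² + 4×106×40)]/2 = 30.9 m/s
Subgeostrophic (V < V_g = 40 m/s), as expected around a low.
Converting: 30.9 m/s × 1.944 = 60 knots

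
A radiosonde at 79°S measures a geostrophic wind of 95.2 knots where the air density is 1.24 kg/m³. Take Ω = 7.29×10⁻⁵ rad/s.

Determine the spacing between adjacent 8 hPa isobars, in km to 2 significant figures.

92 km

Coriolis parameter at 79°S:
f = 2Ω sin φ = 2 × 7.29×10⁻⁵ × sin 79° = 1.43×10⁻⁴ s⁻¹
Wind speed in SI: 95.2 knots = 49.0 m/s
Geostrophic balance rearranged: |∂P/∂n| = f ρ V_g
|∂P/∂n| = 1.43×10⁻⁴ × 1.24 × 49.0 = 8.69×10⁻³ Pa/m
Isobar spacing: Δn = ΔP/|∂P/∂n| = 800 Pa / 8.69×10⁻³ Pa/m = 92043 m ≈ 92 km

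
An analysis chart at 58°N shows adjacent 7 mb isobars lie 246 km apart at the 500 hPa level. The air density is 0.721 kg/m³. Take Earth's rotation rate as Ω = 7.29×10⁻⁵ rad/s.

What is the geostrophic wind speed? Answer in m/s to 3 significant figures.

Coriolis parameter at 58°N:
f = 2Ω sin φ = 2 × 7.29×10⁻⁵ × sin 58° = 1.24×10⁻⁴ s⁻¹
Pressure gradient: |∂P/∂n| = 700 Pa / 246000 m = 2.85×10⁻³ Pa/m
Geostrophic balance (pressure-gradient force = Coriolis force):
V_g = (1/(fρ)) |∂P/∂n| = 2.85×10⁻³ / (1.24×10⁻⁴ × 0.721) = 31.9 m/s

31.9 m/s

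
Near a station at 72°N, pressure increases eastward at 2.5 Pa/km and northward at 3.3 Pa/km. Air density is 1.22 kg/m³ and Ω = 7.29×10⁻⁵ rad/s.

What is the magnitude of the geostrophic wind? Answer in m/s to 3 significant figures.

24.5 m/s

Coriolis parameter at 72°N:
f = 2Ω sin φ = 2 × 7.29×10⁻⁵ × sin 72° = 1.39×10⁻⁴ s⁻¹
Component geostrophic relations (x east, y north):
u_g = −(1/(fρ)) ∂P/∂y,  v_g = (1/(fρ)) ∂P/∂x
u_g = −(3.3×10⁻³)/(1.39×10⁻⁴ × 1.22) = −19.5 m/s;  v_g = (2.5×10⁻³)/(1.39×10⁻⁴ × 1.22) = 14.8 m/s
|V_g| = √(u_g² + v_g²) = 24.5 m/s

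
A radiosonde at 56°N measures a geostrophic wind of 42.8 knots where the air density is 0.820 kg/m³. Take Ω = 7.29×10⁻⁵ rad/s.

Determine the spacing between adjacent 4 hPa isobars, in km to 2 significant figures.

180 km

Coriolis parameter at 56°N:
f = 2Ω sin φ = 2 × 7.29×10⁻⁵ × sin 56° = 1.21×10⁻⁴ s⁻¹
Wind speed in SI: 42.8 knots = 22.0 m/s
Geostrophic balance rearranged: |∂P/∂n| = f ρ V_g
|∂P/∂n| = 1.21×10⁻⁴ × 0.820 × 22.0 = 2.18×10⁻³ Pa/m
Isobar spacing: Δn = ΔP/|∂P/∂n| = 400 Pa / 2.18×10⁻³ Pa/m = 183287 m ≈ 180 km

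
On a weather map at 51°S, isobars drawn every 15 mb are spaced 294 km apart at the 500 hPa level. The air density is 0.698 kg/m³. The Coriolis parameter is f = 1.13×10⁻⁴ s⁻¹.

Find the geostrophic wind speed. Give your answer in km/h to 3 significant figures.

Pressure gradient: |∂P/∂n| = 1500 Pa / 294000 m = 5.10×10⁻³ Pa/m
Geostrophic balance (pressure-gradient force = Coriolis force):
V_g = (1/(fρ)) |∂P/∂n| = 5.10×10⁻³ / (1.13×10⁻⁴ × 0.698) = 64.7 m/s
Converting: 64.7 m/s × 3.6 = 233 km/h

233 km/h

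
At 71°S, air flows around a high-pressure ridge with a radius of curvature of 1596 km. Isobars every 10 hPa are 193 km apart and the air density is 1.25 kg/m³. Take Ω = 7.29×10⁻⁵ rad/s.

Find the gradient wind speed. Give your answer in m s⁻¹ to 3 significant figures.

Coriolis parameter at 71°S:
f = 2Ω sin φ = 2 × 7.29×10⁻⁵ × sin 71° = 1.38×10⁻⁴ s⁻¹
Pressure gradient: |∂P/∂n| = 1000 Pa / 193000 m = 5.18×10⁻³ Pa/m
Geostrophic speed: V_g = |∂P/∂n|/(fρ) = 5.18×10⁻³/(1.38×10⁻⁴ × 1.25) = 30.1 m/s
Around a high, pressure-gradient force acts outward with centrifugal, so Coriolis balances both:
fV = (1/ρ)|∂P/∂n| + V²/R  →  V² − fR·V + fR·V_g = 0
With fR = 1.38×10⁻⁴ × 1596×10³ m = 220 m/s:
V = [fR − √((fR)² − 4 fR V_g)]/2 = [220 − √(220² − 4×220×30.1)]/2 = 35.9 m/s
Supergeostrophic (V > V_g = 30.1 m/s), as expected around a high.

35.9 m s⁻¹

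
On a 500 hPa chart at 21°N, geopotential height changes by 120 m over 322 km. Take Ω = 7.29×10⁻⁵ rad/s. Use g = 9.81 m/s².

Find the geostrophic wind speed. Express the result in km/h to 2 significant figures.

250 km/h

Coriolis parameter at 21°N:
f = 2Ω sin φ = 2 × 7.29×10⁻⁵ × sin 21° = 5.23×10⁻⁵ s⁻¹
Height gradient: |∂Z/∂n| = 120 m / 322000 m = 3.73×10⁻⁴
On a pressure surface, geostrophic balance gives V_g = (g/f)|∂Z/∂n|:
V_g = 9.81 × 3.73×10⁻⁴ / 5.23×10⁻⁵ = 70.0 m/s
Converting: 70.0 m/s × 3.6 = 250 km/h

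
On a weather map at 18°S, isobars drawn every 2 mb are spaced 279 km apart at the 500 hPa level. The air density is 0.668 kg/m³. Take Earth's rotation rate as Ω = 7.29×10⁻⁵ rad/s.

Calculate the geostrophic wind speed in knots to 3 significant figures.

Coriolis parameter at 18°S:
f = 2Ω sin φ = 2 × 7.29×10⁻⁵ × sin 18° = 4.51×10⁻⁵ s⁻¹
Pressure gradient: |∂P/∂n| = 200 Pa / 279000 m = 7.17×10⁻⁴ Pa/m
Geostrophic balance (pressure-gradient force = Coriolis force):
V_g = (1/(fρ)) |∂P/∂n| = 7.17×10⁻⁴ / (4.51×10⁻⁵ × 0.668) = 23.8 m/s
Converting: 23.8 m/s × 1.944 = 46.3 knots

46.3 knots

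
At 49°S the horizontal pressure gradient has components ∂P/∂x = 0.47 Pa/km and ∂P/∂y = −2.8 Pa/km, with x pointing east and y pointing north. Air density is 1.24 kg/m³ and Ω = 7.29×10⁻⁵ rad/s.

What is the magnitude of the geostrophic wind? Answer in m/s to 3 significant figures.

Coriolis parameter at 49°S:
f = 2Ω sin φ = 2 × 7.29×10⁻⁵ × sin 49° = 1.10×10⁻⁴ s⁻¹
In the Southern Hemisphere f is negative: f = −1.10×10⁻⁴ s⁻¹.
Component geostrophic relations (x east, y north):
u_g = −(1/(fρ)) ∂P/∂y,  v_g = (1/(fρ)) ∂P/∂x
u_g = −(−2.8×10⁻³)/(−1.10×10⁻⁴ × 1.24) = −20.5 m/s;  v_g = (0.47×10⁻³)/(−1.10×10⁻⁴ × 1.24) = −3.44 m/s
|V_g| = √(u_g² + v_g²) = 20.8 m/s

20.8 m/s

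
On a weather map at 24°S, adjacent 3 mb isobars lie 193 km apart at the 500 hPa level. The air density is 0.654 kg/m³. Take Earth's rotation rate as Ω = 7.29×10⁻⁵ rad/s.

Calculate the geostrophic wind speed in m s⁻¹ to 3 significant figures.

40.1 m s⁻¹

Coriolis parameter at 24°S:
f = 2Ω sin φ = 2 × 7.29×10⁻⁵ × sin 24° = 5.93×10⁻⁵ s⁻¹
Pressure gradient: |∂P/∂n| = 300 Pa / 193000 m = 1.55×10⁻³ Pa/m
Geostrophic balance (pressure-gradient force = Coriolis force):
V_g = (1/(fρ)) |∂P/∂n| = 1.55×10⁻³ / (5.93×10⁻⁵ × 0.654) = 40.1 m/s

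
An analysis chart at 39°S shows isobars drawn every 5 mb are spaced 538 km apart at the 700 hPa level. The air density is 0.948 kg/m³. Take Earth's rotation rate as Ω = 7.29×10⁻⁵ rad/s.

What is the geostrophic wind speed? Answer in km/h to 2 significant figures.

Coriolis parameter at 39°S:
f = 2Ω sin φ = 2 × 7.29×10⁻⁵ × sin 39° = 9.18×10⁻⁵ s⁻¹
Pressure gradient: |∂P/∂n| = 500 Pa / 538000 m = 9.29×10⁻⁴ Pa/m
Geostrophic balance (pressure-gradient force = Coriolis force):
V_g = (1/(fρ)) |∂P/∂n| = 9.29×10⁻⁴ / (9.18×10⁻⁵ × 0.948) = 10.7 m/s
Converting: 10.7 m/s × 3.6 = 38 km/h

38 km/h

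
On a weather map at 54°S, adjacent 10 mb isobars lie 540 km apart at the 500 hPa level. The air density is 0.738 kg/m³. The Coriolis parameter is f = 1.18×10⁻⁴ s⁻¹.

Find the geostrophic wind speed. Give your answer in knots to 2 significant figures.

Pressure gradient: |∂P/∂n| = 1000 Pa / 540000 m = 1.85×10⁻³ Pa/m
Geostrophic balance (pressure-gradient force = Coriolis force):
V_g = (1/(fρ)) |∂P/∂n| = 1.85×10⁻³ / (1.18×10⁻⁴ × 0.738) = 21.3 m/s
Converting: 21.3 m/s × 1.944 = 41 knots

41 knots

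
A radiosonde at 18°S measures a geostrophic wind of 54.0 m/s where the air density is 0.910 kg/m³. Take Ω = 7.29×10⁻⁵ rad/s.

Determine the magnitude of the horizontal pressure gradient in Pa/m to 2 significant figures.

2.2×10⁻³ Pa/m

Coriolis parameter at 18°S:
f = 2Ω sin φ = 2 × 7.29×10⁻⁵ × sin 18° = 4.51×10⁻⁵ s⁻¹
Geostrophic balance rearranged: |∂P/∂n| = f ρ V_g
|∂P/∂n| = 4.51×10⁻⁵ × 0.910 × 54.0 = 2.21×10⁻³ Pa/m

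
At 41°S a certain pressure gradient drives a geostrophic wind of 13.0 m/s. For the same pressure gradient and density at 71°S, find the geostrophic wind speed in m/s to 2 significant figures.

9.0 m/s

With the same pressure gradient and density, V_g ∝ 1/f ∝ 1/sin φ.
V₂ = V₁ · sin φ₁ / sin φ₂ = 13.0 × sin 41° / sin 71°
V₂ = 13.0 × 0.6561/0.9455 = 9.0 m/s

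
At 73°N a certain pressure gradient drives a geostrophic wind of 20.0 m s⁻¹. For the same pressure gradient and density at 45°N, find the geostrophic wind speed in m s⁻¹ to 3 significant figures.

27.0 m s⁻¹

With the same pressure gradient and density, V_g ∝ 1/f ∝ 1/sin φ.
V₂ = V₁ · sin φ₁ / sin φ₂ = 20.0 × sin 73° / sin 45°
V₂ = 20.0 × 0.9563/0.7071 = 27.0 m s⁻¹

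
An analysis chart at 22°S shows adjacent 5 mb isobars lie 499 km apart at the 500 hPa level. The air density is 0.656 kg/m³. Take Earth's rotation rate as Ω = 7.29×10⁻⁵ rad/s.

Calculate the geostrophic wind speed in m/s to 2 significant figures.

28 m/s

Coriolis parameter at 22°S:
f = 2Ω sin φ = 2 × 7.29×10⁻⁵ × sin 22° = 5.46×10⁻⁵ s⁻¹
Pressure gradient: |∂P/∂n| = 500 Pa / 499000 m = 1.00×10⁻³ Pa/m
Geostrophic balance (pressure-gradient force = Coriolis force):
V_g = (1/(fρ)) |∂P/∂n| = 1.00×10⁻³ / (5.46×10⁻⁵ × 0.656) = 28.0 m/s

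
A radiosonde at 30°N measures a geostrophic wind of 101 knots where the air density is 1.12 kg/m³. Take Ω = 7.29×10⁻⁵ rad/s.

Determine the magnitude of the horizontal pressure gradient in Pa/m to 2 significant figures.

Coriolis parameter at 30°N:
f = 2Ω sin φ = 2 × 7.29×10⁻⁵ × sin 30° = 7.29×10⁻⁵ s⁻¹
Wind speed in SI: 101 knots = 52.0 m/s
Geostrophic balance rearranged: |∂P/∂n| = f ρ V_g
|∂P/∂n| = 7.29×10⁻⁵ × 1.12 × 52.0 = 4.24×10⁻³ Pa/m

4.2×10⁻³ Pa/m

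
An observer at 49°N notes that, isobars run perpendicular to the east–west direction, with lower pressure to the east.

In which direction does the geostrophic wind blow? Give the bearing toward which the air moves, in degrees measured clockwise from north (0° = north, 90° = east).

180°

The pressure-gradient force points toward the east (bearing 090°).
Geostrophic balance: in the Northern Hemisphere the Coriolis force deflects motion to the right, so the geostrophic wind blows 90° to the right of the pressure-gradient force (low pressure on the left).
Rotating 090° by 90° clockwise gives 180° — the wind blows toward the south.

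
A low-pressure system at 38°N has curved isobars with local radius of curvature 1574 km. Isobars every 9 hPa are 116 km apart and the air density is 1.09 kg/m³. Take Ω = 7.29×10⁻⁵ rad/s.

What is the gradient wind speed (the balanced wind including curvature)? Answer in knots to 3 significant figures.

110 knots

Coriolis parameter at 38°N:
f = 2Ω sin φ = 2 × 7.29×10⁻⁵ × sin 38° = 8.98×10⁻⁵ s⁻¹
Pressure gradient: |∂P/∂n| = 900 Pa / 116000 m = 7.76×10⁻³ Pa/m
Geostrophic speed: V_g = |∂P/∂n|/(fρ) = 7.76×10⁻³/(8.98×10⁻⁵ × 1.09) = 79.3 m/s
Around a low, centrifugal force acts outward with Coriolis, so pressure-gradient force balances both:
(1/ρ)|∂P/∂n| = fV + V²/R  →  V² + fR·V − fR·V_g = 0
With fR = 8.98×10⁻⁵ × 1574×10³ m = 141 m/s:
V = [−fR + √((fR)² + 4 fR V_g)]/2 = [−141 + √(141² + 4×141×79.3)]/2 = 56.6 m/s
Subgeostrophic (V < V_g = 79.3 m/s), as expected around a low.
Converting: 56.6 m/s × 1.944 = 110 knots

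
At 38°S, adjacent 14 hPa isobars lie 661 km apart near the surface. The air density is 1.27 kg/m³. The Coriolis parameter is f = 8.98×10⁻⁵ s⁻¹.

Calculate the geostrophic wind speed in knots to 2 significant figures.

Pressure gradient: |∂P/∂n| = 1400 Pa / 661000 m = 2.12×10⁻³ Pa/m
Geostrophic balance (pressure-gradient force = Coriolis force):
V_g = (1/(fρ)) |∂P/∂n| = 2.12×10⁻³ / (8.98×10⁻⁵ × 1.27) = 18.6 m/s
Converting: 18.6 m/s × 1.944 = 36 knots

36 knots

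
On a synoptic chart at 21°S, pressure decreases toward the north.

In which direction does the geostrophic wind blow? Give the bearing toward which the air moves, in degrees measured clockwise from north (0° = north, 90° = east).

270°

The pressure-gradient force points toward the north (bearing 000°).
Geostrophic balance: in the Southern Hemisphere the Coriolis force deflects motion to the left, so the geostrophic wind blows 90° to the left of the pressure-gradient force (low pressure on the right).
Rotating 000° by 90° counterclockwise gives 270° — the wind blows toward the west.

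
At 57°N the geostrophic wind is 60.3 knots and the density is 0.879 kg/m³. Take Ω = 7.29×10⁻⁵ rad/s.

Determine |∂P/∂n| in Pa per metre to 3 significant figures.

3.33×10⁻³ Pa/m

Coriolis parameter at 57°N:
f = 2Ω sin φ = 2 × 7.29×10⁻⁵ × sin 57° = 1.22×10⁻⁴ s⁻¹
Wind speed in SI: 60.3 knots = 31.0 m/s
Geostrophic balance rearranged: |∂P/∂n| = f ρ V_g
|∂P/∂n| = 1.22×10⁻⁴ × 0.879 × 31.0 = 3.33×10⁻³ Pa/m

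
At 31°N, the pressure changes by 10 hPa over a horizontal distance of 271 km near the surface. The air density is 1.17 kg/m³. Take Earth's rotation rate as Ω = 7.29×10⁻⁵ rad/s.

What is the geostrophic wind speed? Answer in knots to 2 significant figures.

82 knots

Coriolis parameter at 31°N:
f = 2Ω sin φ = 2 × 7.29×10⁻⁵ × sin 31° = 7.51×10⁻⁵ s⁻¹
Pressure gradient: |∂P/∂n| = 1000 Pa / 271000 m = 3.69×10⁻³ Pa/m
Geostrophic balance (pressure-gradient force = Coriolis force):
V_g = (1/(fρ)) |∂P/∂n| = 3.69×10⁻³ / (7.51×10⁻⁵ × 1.17) = 42.0 m/s
Converting: 42.0 m/s × 1.944 = 82 knots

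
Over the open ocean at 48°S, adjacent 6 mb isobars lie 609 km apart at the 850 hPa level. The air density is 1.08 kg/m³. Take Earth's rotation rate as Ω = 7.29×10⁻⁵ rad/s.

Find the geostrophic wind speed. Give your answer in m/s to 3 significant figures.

Coriolis parameter at 48°S:
f = 2Ω sin φ = 2 × 7.29×10⁻⁵ × sin 48° = 1.08×10⁻⁴ s⁻¹
Pressure gradient: |∂P/∂n| = 600 Pa / 609000 m = 9.85×10⁻⁴ Pa/m
Geostrophic balance (pressure-gradient force = Coriolis force):
V_g = (1/(fρ)) |∂P/∂n| = 9.85×10⁻⁴ / (1.08×10⁻⁴ × 1.08) = 8.42 m/s

8.42 m/s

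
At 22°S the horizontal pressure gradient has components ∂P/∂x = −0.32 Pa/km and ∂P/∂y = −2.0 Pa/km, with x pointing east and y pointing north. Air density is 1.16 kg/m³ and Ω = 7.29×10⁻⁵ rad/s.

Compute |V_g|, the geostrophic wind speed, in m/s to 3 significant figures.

32.0 m/s

Coriolis parameter at 22°S:
f = 2Ω sin φ = 2 × 7.29×10⁻⁵ × sin 22° = 5.46×10⁻⁵ s⁻¹
In the Southern Hemisphere f is negative: f = −5.46×10⁻⁵ s⁻¹.
Component geostrophic relations (x east, y north):
u_g = −(1/(fρ)) ∂P/∂y,  v_g = (1/(fρ)) ∂P/∂x
u_g = −(−2.0×10⁻³)/(−5.46×10⁻⁵ × 1.16) = −31.6 m/s;  v_g = (−0.32×10⁻³)/(−5.46×10⁻⁵ × 1.16) = 5.05 m/s
|V_g| = √(u_g² + v_g²) = 32.0 m/s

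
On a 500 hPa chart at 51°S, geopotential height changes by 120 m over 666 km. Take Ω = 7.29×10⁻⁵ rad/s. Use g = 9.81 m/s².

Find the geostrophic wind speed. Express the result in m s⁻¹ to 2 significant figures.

Coriolis parameter at 51°S:
f = 2Ω sin φ = 2 × 7.29×10⁻⁵ × sin 51° = 1.13×10⁻⁴ s⁻¹
Height gradient: |∂Z/∂n| = 120 m / 666000 m = 1.80×10⁻⁴
On a pressure surface, geostrophic balance gives V_g = (g/f)|∂Z/∂n|:
V_g = 9.81 × 1.80×10⁻⁴ / 1.13×10⁻⁴ = 15.6 m/s

16 m s⁻¹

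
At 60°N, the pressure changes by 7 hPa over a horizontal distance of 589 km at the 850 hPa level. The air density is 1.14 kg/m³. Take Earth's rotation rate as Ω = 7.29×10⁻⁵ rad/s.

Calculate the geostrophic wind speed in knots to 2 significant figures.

Coriolis parameter at 60°N:
f = 2Ω sin φ = 2 × 7.29×10⁻⁵ × sin 60° = 1.26×10⁻⁴ s⁻¹
Pressure gradient: |∂P/∂n| = 700 Pa / 589000 m = 1.19×10⁻³ Pa/m
Geostrophic balance (pressure-gradient force = Coriolis force):
V_g = (1/(fρ)) |∂P/∂n| = 1.19×10⁻³ / (1.26×10⁻⁴ × 1.14) = 8.26 m/s
Converting: 8.26 m/s × 1.944 = 16 knots

16 knots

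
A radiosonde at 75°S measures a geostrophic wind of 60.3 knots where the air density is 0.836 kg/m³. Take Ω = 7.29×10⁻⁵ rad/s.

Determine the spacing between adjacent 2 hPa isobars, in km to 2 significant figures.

55 km

Coriolis parameter at 75°S:
f = 2Ω sin φ = 2 × 7.29×10⁻⁵ × sin 75° = 1.41×10⁻⁴ s⁻¹
Wind speed in SI: 60.3 knots = 31.0 m/s
Geostrophic balance rearranged: |∂P/∂n| = f ρ V_g
|∂P/∂n| = 1.41×10⁻⁴ × 0.836 × 31.0 = 3.65×10⁻³ Pa/m
Isobar spacing: Δn = ΔP/|∂P/∂n| = 200 Pa / 3.65×10⁻³ Pa/m = 54760 m ≈ 55 km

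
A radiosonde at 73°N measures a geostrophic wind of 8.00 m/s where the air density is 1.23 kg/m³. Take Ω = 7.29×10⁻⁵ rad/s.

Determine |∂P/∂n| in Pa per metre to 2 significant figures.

1.4×10⁻³ Pa/m

Coriolis parameter at 73°N:
f = 2Ω sin φ = 2 × 7.29×10⁻⁵ × sin 73° = 1.39×10⁻⁴ s⁻¹
Geostrophic balance rearranged: |∂P/∂n| = f ρ V_g
|∂P/∂n| = 1.39×10⁻⁴ × 1.23 × 8.00 = 1.37×10⁻³ Pa/m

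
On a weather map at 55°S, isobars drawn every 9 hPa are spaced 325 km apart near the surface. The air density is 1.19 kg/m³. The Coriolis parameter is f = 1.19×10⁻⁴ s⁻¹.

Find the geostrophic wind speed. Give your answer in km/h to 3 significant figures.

70.4 km/h

Pressure gradient: |∂P/∂n| = 900 Pa / 325000 m = 2.77×10⁻³ Pa/m
Geostrophic balance (pressure-gradient force = Coriolis force):
V_g = (1/(fρ)) |∂P/∂n| = 2.77×10⁻³ / (1.19×10⁻⁴ × 1.19) = 19.6 m/s
Converting: 19.6 m/s × 3.6 = 70.4 km/h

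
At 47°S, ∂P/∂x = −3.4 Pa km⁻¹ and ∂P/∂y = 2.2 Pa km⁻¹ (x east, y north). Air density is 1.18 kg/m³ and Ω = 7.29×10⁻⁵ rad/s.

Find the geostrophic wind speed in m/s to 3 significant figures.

Coriolis parameter at 47°S:
f = 2Ω sin φ = 2 × 7.29×10⁻⁵ × sin 47° = 1.07×10⁻⁴ s⁻¹
In the Southern Hemisphere f is negative: f = −1.07×10⁻⁴ s⁻¹.
Component geostrophic relations (x east, y north):
u_g = −(1/(fρ)) ∂P/∂y,  v_g = (1/(fρ)) ∂P/∂x
u_g = −(2.2×10⁻³)/(−1.07×10⁻⁴ × 1.18) = 17.5 m/s;  v_g = (−3.4×10⁻³)/(−1.07×10⁻⁴ × 1.18) = 27.0 m/s
|V_g| = √(u_g² + v_g²) = 32.2 m/s

32.2 m/s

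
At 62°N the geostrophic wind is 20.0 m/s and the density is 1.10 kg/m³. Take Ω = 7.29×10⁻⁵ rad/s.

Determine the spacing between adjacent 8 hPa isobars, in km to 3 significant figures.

Coriolis parameter at 62°N:
f = 2Ω sin φ = 2 × 7.29×10⁻⁵ × sin 62° = 1.29×10⁻⁴ s⁻¹
Geostrophic balance rearranged: |∂P/∂n| = f ρ V_g
|∂P/∂n| = 1.29×10⁻⁴ × 1.10 × 20.0 = 2.83×10⁻³ Pa/m
Isobar spacing: Δn = ΔP/|∂P/∂n| = 800 Pa / 2.83×10⁻³ Pa/m = 282472 m ≈ 282 km

282 km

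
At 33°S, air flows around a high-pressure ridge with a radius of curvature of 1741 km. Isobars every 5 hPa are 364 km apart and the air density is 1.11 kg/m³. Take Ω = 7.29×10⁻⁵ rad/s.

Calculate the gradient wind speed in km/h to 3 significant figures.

64.4 km/h

Coriolis parameter at 33°S:
f = 2Ω sin φ = 2 × 7.29×10⁻⁵ × sin 33° = 7.94×10⁻⁵ s⁻¹
Pressure gradient: |∂P/∂n| = 500 Pa / 364000 m = 1.37×10⁻³ Pa/m
Geostrophic speed: V_g = |∂P/∂n|/(fρ) = 1.37×10⁻³/(7.94×10⁻⁵ × 1.11) = 15.6 m/s
Around a high, pressure-gradient force acts outward with centrifugal, so Coriolis balances both:
fV = (1/ρ)|∂P/∂n| + V²/R  →  V² − fR·V + fR·V_g = 0
With fR = 7.94×10⁻⁵ × 1741×10³ m = 138 m/s:
V = [fR − √((fR)² − 4 fR V_g)]/2 = [138 − √(138² − 4×138×15.6)]/2 = 17.9 m/s
Supergeostrophic (V > V_g = 15.6 m/s), as expected around a high.
Converting: 17.9 m/s × 3.6 = 64.4 km/h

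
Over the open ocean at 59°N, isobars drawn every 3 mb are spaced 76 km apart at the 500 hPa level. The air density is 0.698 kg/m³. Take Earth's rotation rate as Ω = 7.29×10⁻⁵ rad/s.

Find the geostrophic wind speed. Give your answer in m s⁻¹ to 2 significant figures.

45 m s⁻¹

Coriolis parameter at 59°N:
f = 2Ω sin φ = 2 × 7.29×10⁻⁵ × sin 59° = 1.25×10⁻⁴ s⁻¹
Pressure gradient: |∂P/∂n| = 300 Pa / 76000 m = 3.95×10⁻³ Pa/m
Geostrophic balance (pressure-gradient force = Coriolis force):
V_g = (1/(fρ)) |∂P/∂n| = 3.95×10⁻³ / (1.25×10⁻⁴ × 0.698) = 45.3 m/s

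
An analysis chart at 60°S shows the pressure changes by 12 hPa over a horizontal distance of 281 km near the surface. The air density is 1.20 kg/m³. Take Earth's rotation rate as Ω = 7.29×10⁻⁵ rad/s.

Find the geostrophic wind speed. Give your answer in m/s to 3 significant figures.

28.2 m/s

Coriolis parameter at 60°S:
f = 2Ω sin φ = 2 × 7.29×10⁻⁵ × sin 60° = 1.26×10⁻⁴ s⁻¹
Pressure gradient: |∂P/∂n| = 1200 Pa / 281000 m = 4.27×10⁻³ Pa/m
Geostrophic balance (pressure-gradient force = Coriolis force):
V_g = (1/(fρ)) |∂P/∂n| = 4.27×10⁻³ / (1.26×10⁻⁴ × 1.20) = 28.2 m/s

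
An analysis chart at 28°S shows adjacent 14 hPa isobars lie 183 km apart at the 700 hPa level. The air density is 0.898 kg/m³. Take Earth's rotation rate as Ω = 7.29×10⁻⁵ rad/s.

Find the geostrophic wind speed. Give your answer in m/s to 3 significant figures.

124 m/s

Coriolis parameter at 28°S:
f = 2Ω sin φ = 2 × 7.29×10⁻⁵ × sin 28° = 6.84×10⁻⁵ s⁻¹
Pressure gradient: |∂P/∂n| = 1400 Pa / 183000 m = 7.65×10⁻³ Pa/m
Geostrophic balance (pressure-gradient force = Coriolis force):
V_g = (1/(fρ)) |∂P/∂n| = 7.65×10⁻³ / (6.84×10⁻⁵ × 0.898) = 124 m/s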